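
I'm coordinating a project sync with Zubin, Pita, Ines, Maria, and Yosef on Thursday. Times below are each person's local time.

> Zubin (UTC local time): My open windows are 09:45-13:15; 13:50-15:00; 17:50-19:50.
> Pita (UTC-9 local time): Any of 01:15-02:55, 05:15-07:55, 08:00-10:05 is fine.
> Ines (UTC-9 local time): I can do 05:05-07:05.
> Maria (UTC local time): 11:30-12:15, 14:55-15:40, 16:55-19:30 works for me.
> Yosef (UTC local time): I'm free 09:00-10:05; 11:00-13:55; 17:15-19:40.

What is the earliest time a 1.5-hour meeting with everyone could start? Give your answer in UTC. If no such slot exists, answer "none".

Zubin in UTC: 09:45-13:15, 13:50-15:00, 17:50-19:50.
Pita in UTC: 10:15-11:55, 14:15-16:55, 17:00-19:05 (add 9h to convert from UTC-9).
Ines in UTC: 14:05-16:05 (add 9h to convert from UTC-9).
Maria in UTC: 11:30-12:15, 14:55-15:40, 16:55-19:30.
Yosef in UTC: 09:00-10:05, 11:00-13:55, 17:15-19:40.
Zubin ∩ Pita: 10:15-11:55, 14:15-15:00, 17:50-19:05.
Zubin ∩ Pita ∩ Ines: 14:15-15:00.
Zubin ∩ Pita ∩ Ines ∩ Maria: 14:55-15:00.
Zubin ∩ Pita ∩ Ines ∩ Maria ∩ Yosef: ∅.
There is no time when everyone is free.
No common window is at least 90 minutes long.

none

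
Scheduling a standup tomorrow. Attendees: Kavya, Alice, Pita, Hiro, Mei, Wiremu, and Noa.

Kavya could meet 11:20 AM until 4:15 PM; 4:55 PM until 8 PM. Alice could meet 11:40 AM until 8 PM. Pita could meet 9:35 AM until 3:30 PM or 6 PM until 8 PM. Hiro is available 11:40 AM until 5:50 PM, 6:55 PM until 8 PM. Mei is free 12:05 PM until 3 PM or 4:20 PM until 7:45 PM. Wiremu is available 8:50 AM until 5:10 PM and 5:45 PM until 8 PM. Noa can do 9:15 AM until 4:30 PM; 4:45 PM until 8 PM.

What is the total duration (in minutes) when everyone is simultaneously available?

Kavya ∩ Alice: 11:40-16:15, 16:55-20:00.
Kavya ∩ Alice ∩ Pita: 11:40-15:30, 18:00-20:00.
Kavya ∩ Alice ∩ Pita ∩ Hiro: 11:40-15:30, 18:55-20:00.
Kavya ∩ Alice ∩ Pita ∩ Hiro ∩ Mei: 12:05-15:00, 18:55-19:45.
Kavya ∩ Alice ∩ Pita ∩ Hiro ∩ Mei ∩ Wiremu: 12:05-15:00, 18:55-19:45.
Kavya ∩ Alice ∩ Pita ∩ Hiro ∩ Mei ∩ Wiremu ∩ Noa: 12:05-15:00, 18:55-19:45.
So the common availability across everyone is 12:05-15:00, 18:55-19:45.
Summing the common windows: 175 + 50 = 225 minutes.

225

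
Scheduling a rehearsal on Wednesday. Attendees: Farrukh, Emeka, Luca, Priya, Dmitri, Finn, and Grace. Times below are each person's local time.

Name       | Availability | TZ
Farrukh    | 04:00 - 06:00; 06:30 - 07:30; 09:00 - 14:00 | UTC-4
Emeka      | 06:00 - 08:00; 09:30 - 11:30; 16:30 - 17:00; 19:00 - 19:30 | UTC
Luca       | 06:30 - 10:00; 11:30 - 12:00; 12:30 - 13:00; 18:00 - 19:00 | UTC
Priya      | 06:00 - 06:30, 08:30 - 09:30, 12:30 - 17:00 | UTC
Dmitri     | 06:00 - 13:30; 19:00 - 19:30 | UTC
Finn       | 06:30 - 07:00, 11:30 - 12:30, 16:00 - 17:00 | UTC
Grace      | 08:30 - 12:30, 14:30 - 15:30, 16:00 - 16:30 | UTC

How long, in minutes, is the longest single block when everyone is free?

Farrukh in UTC: 08:00-10:00, 10:30-11:30, 13:00-18:00 (add 4h to convert from UTC-4).
Emeka in UTC: 06:00-08:00, 09:30-11:30, 16:30-17:00, 19:00-19:30.
Luca in UTC: 06:30-10:00, 11:30-12:00, 12:30-13:00, 18:00-19:00.
Priya in UTC: 06:00-06:30, 08:30-09:30, 12:30-17:00.
Dmitri in UTC: 06:00-13:30, 19:00-19:30.
Finn in UTC: 06:30-07:00, 11:30-12:30, 16:00-17:00.
Grace in UTC: 08:30-12:30, 14:30-15:30, 16:00-16:30.
Farrukh ∩ Emeka: 09:30-10:00, 10:30-11:30, 16:30-17:00.
Farrukh ∩ Emeka ∩ Luca: 09:30-10:00.
Farrukh ∩ Emeka ∩ Luca ∩ Priya: ∅.
Farrukh ∩ Emeka ∩ Luca ∩ Priya ∩ Dmitri: ∅.
Farrukh ∩ Emeka ∩ Luca ∩ Priya ∩ Dmitri ∩ Finn: ∅.
Farrukh ∩ Emeka ∩ Luca ∩ Priya ∩ Dmitri ∩ Finn ∩ Grace: ∅.
There is no time when everyone is free.
No common window exists, so the longest block is 0 minutes.

0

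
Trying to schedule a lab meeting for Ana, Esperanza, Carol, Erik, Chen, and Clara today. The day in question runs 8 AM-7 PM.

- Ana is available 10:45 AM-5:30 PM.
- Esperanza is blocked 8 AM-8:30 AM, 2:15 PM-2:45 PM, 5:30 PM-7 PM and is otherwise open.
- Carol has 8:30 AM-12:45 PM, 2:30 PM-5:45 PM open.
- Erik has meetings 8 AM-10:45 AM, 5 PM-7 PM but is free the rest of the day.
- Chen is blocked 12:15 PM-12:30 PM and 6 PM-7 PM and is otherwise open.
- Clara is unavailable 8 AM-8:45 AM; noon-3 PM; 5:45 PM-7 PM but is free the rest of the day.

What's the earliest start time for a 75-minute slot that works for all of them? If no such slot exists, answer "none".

Ana free: 10:45-17:30.
Esperanza free: 08:30-14:15, 14:45-17:30 (invert busy blocks within the working day).
Carol free: 08:30-12:45, 14:30-17:45.
Erik free: 10:45-17:00 (invert busy blocks within the working day).
Chen free: 08:00-12:15, 12:30-18:00 (invert busy blocks within the working day).
Clara free: 08:45-12:00, 15:00-17:45 (invert busy blocks within the working day).
Ana ∩ Esperanza: 10:45-14:15, 14:45-17:30.
Ana ∩ Esperanza ∩ Carol: 10:45-12:45, 14:45-17:30.
Ana ∩ Esperanza ∩ Carol ∩ Erik: 10:45-12:45, 14:45-17:00.
Ana ∩ Esperanza ∩ Carol ∩ Erik ∩ Chen: 10:45-12:15, 12:30-12:45, 14:45-17:00.
Ana ∩ Esperanza ∩ Carol ∩ Erik ∩ Chen ∩ Clara: 10:45-12:00, 15:00-17:00.
The first common window of at least 75 minutes is 10:45-12:00, so the earliest start is 10:45.

10:45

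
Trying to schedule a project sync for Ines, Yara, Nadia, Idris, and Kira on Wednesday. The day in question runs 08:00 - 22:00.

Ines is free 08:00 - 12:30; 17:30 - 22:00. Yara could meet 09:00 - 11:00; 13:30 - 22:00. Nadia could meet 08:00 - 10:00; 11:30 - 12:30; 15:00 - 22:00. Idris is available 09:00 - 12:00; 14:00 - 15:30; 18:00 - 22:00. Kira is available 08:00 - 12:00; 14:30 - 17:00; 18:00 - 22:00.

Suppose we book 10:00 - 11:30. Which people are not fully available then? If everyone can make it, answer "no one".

Ines: free for 10:00-11:30. Yara: not fully free for 10:00-11:30. Nadia: not fully free for 10:00-11:30. Idris: free for 10:00-11:30. Kira: free for 10:00-11:30.

Nadia, Yara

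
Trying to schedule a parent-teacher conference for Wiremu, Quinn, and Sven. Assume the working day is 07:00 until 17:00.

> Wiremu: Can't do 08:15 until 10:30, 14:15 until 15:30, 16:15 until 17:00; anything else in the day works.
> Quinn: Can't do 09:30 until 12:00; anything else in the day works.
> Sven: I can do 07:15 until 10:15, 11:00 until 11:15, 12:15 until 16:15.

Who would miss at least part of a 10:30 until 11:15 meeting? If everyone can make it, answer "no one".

Wiremu free: 07:00-08:15, 10:30-14:15, 15:30-16:15 (invert busy blocks within the working day).
Quinn free: 07:00-09:30, 12:00-17:00 (invert busy blocks within the working day).
Sven free: 07:15-10:15, 11:00-11:15, 12:15-16:15.
Wiremu: free for 10:30-11:15. Quinn: not fully free for 10:30-11:15. Sven: not fully free for 10:30-11:15.

Quinn, Sven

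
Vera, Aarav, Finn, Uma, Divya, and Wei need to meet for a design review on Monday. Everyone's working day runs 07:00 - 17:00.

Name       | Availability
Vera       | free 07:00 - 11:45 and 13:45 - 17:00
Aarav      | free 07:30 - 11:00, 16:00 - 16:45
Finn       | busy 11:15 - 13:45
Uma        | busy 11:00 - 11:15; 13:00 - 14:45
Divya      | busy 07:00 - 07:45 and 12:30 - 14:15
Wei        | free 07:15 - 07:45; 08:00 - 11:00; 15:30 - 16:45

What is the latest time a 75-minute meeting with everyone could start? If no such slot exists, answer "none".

09:45

Vera free: 07:00-11:45, 13:45-17:00.
Aarav free: 07:30-11:00, 16:00-16:45.
Finn free: 07:00-11:15, 13:45-17:00 (invert busy blocks within the working day).
Uma free: 07:00-11:00, 11:15-13:00, 14:45-17:00 (invert busy blocks within the working day).
Divya free: 07:45-12:30, 14:15-17:00 (invert busy blocks within the working day).
Wei free: 07:15-07:45, 08:00-11:00, 15:30-16:45.
Vera ∩ Aarav: 07:30-11:00, 16:00-16:45.
Vera ∩ Aarav ∩ Finn: 07:30-11:00, 16:00-16:45.
Vera ∩ Aarav ∩ Finn ∩ Uma: 07:30-11:00, 16:00-16:45.
Vera ∩ Aarav ∩ Finn ∩ Uma ∩ Divya: 07:45-11:00, 16:00-16:45.
Vera ∩ Aarav ∩ Finn ∩ Uma ∩ Divya ∩ Wei: 08:00-11:00, 16:00-16:45.
Those are the intersection windows.
The last common window of at least 75 minutes is 08:00-11:00; a 75-minute meeting can start as late as 09:45 and still end by 11:00.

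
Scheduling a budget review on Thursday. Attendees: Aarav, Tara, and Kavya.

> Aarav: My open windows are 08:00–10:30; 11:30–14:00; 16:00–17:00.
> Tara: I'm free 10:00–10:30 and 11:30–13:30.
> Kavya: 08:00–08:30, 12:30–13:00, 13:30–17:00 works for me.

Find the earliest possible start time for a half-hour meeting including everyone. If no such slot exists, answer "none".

Aarav ∩ Tara: 10:00-10:30, 11:30-13:30.
Aarav ∩ Tara ∩ Kavya: 12:30-13:00.
Those are the intersection windows.
The first common window of at least 30 minutes is 12:30-13:00, so the earliest start is 12:30.

12:30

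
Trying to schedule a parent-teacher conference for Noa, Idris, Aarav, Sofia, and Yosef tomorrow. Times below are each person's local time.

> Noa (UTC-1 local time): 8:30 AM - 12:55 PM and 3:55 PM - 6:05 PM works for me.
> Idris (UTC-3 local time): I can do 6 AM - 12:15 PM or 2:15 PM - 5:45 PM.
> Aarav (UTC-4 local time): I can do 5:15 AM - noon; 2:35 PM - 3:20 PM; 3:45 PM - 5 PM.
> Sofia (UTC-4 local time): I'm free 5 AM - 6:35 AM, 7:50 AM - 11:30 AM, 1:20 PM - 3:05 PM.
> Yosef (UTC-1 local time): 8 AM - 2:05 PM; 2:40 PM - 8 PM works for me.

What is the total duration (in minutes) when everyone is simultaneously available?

Noa in UTC: 09:30-13:55, 16:55-19:05 (add 1h to convert from UTC-1).
Idris in UTC: 09:00-15:15, 17:15-20:45 (add 3h to convert from UTC-3).
Aarav in UTC: 09:15-16:00, 18:35-19:20, 19:45-21:00 (add 4h to convert from UTC-4).
Sofia in UTC: 09:00-10:35, 11:50-15:30, 17:20-19:05 (add 4h to convert from UTC-4).
Yosef in UTC: 09:00-15:05, 15:40-21:00 (add 1h to convert from UTC-1).
Noa ∩ Idris: 09:30-13:55, 17:15-19:05.
Noa ∩ Idris ∩ Aarav: 09:30-13:55, 18:35-19:05.
Noa ∩ Idris ∩ Aarav ∩ Sofia: 09:30-10:35, 11:50-13:55, 18:35-19:05.
Noa ∩ Idris ∩ Aarav ∩ Sofia ∩ Yosef: 09:30-10:35, 11:50-13:55, 18:35-19:05.
So the common availability across everyone is 09:30-10:35, 11:50-13:55, 18:35-19:05.
Summing the common windows: 65 + 125 + 30 = 220 minutes.

220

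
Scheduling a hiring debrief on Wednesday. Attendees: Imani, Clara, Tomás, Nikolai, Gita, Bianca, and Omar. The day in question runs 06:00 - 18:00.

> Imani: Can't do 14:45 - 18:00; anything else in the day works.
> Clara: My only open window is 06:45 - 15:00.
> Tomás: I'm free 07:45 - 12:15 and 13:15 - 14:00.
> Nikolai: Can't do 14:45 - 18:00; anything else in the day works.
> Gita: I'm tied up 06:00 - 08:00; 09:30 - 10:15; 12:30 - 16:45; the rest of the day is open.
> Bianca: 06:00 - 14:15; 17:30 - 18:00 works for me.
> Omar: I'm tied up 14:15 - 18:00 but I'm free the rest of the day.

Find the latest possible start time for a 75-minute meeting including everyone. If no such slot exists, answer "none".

Imani free: 06:00-14:45 (invert busy blocks within the working day).
Clara free: 06:45-15:00.
Tomás free: 07:45-12:15, 13:15-14:00.
Nikolai free: 06:00-14:45 (invert busy blocks within the working day).
Gita free: 08:00-09:30, 10:15-12:30, 16:45-18:00 (invert busy blocks within the working day).
Bianca free: 06:00-14:15, 17:30-18:00.
Omar free: 06:00-14:15 (invert busy blocks within the working day).
Imani ∩ Clara: 06:45-14:45.
Imani ∩ Clara ∩ Tomás: 07:45-12:15, 13:15-14:00.
Imani ∩ Clara ∩ Tomás ∩ Nikolai: 07:45-12:15, 13:15-14:00.
Imani ∩ Clara ∩ Tomás ∩ Nikolai ∩ Gita: 08:00-09:30, 10:15-12:15.
Imani ∩ Clara ∩ Tomás ∩ Nikolai ∩ Gita ∩ Bianca: 08:00-09:30, 10:15-12:15.
Imani ∩ Clara ∩ Tomás ∩ Nikolai ∩ Gita ∩ Bianca ∩ Omar: 08:00-09:30, 10:15-12:15.
The last common window of at least 75 minutes is 10:15-12:15; a 75-minute meeting can start as late as 11:00 and still end by 12:15.

11:00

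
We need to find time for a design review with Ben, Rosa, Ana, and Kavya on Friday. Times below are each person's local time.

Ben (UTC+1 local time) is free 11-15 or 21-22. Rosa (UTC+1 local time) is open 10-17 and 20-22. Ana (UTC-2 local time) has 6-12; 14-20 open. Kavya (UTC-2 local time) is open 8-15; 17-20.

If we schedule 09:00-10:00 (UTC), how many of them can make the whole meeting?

Ben in UTC: 10:00-14:00, 20:00-21:00 (subtract 1h to convert from UTC+1).
Rosa in UTC: 09:00-16:00, 19:00-21:00 (subtract 1h to convert from UTC+1).
Ana in UTC: 08:00-14:00, 16:00-22:00 (add 2h to convert from UTC-2).
Kavya in UTC: 10:00-17:00, 19:00-22:00 (add 2h to convert from UTC-2).
Rosa and Ana can make the full 09:00-10:00 slot — that's 2.

2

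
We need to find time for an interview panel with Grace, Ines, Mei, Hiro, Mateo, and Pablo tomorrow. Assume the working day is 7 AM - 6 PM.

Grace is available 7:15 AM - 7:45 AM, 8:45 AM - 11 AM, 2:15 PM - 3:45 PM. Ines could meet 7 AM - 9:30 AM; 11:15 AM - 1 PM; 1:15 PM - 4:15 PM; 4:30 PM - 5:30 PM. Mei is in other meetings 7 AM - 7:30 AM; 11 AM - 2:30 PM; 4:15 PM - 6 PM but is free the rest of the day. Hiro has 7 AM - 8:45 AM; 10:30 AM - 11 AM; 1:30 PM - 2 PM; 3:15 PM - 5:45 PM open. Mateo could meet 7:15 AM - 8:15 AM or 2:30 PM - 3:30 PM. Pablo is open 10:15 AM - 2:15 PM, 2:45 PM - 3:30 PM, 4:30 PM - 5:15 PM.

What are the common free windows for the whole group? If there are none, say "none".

15:15-15:30

Grace free: 07:15-07:45, 08:45-11:00, 14:15-15:45.
Ines free: 07:00-09:30, 11:15-13:00, 13:15-16:15, 16:30-17:30.
Mei free: 07:30-11:00, 14:30-16:15 (invert busy blocks within the working day).
Hiro free: 07:00-08:45, 10:30-11:00, 13:30-14:00, 15:15-17:45.
Mateo free: 07:15-08:15, 14:30-15:30.
Pablo free: 10:15-14:15, 14:45-15:30, 16:30-17:15.
Grace ∩ Ines: 07:15-07:45, 08:45-09:30, 14:15-15:45.
Grace ∩ Ines ∩ Mei: 07:30-07:45, 08:45-09:30, 14:30-15:45.
Grace ∩ Ines ∩ Mei ∩ Hiro: 07:30-07:45, 15:15-15:45.
Grace ∩ Ines ∩ Mei ∩ Hiro ∩ Mateo: 07:30-07:45, 15:15-15:30.
Grace ∩ Ines ∩ Mei ∩ Hiro ∩ Mateo ∩ Pablo: 15:15-15:30.
So the common availability across everyone is 15:15-15:30.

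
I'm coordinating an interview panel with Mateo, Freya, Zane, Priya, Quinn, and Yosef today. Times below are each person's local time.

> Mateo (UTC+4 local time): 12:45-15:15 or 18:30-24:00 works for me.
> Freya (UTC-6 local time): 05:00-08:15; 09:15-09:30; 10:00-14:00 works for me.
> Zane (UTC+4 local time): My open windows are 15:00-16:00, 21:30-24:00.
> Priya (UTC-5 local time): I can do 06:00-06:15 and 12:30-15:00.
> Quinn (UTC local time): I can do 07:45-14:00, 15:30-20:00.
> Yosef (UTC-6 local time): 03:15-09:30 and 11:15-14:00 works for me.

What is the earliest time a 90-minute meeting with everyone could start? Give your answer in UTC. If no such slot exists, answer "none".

17:30

Mateo in UTC: 08:45-11:15, 14:30-20:00 (subtract 4h to convert from UTC+4).
Freya in UTC: 11:00-14:15, 15:15-15:30, 16:00-20:00 (add 6h to convert from UTC-6).
Zane in UTC: 11:00-12:00, 17:30-20:00 (subtract 4h to convert from UTC+4).
Priya in UTC: 11:00-11:15, 17:30-20:00 (add 5h to convert from UTC-5).
Quinn in UTC: 07:45-14:00, 15:30-20:00.
Yosef in UTC: 09:15-15:30, 17:15-20:00 (add 6h to convert from UTC-6).
Mateo ∩ Freya: 11:00-11:15, 15:15-15:30, 16:00-20:00.
Mateo ∩ Freya ∩ Zane: 11:00-11:15, 17:30-20:00.
Mateo ∩ Freya ∩ Zane ∩ Priya: 11:00-11:15, 17:30-20:00.
Mateo ∩ Freya ∩ Zane ∩ Priya ∩ Quinn: 11:00-11:15, 17:30-20:00.
Mateo ∩ Freya ∩ Zane ∩ Priya ∩ Quinn ∩ Yosef: 11:00-11:15, 17:30-20:00.
So the common availability across everyone is 11:00-11:15, 17:30-20:00.
The first common window of at least 90 minutes is 17:30-20:00, so the earliest start is 17:30.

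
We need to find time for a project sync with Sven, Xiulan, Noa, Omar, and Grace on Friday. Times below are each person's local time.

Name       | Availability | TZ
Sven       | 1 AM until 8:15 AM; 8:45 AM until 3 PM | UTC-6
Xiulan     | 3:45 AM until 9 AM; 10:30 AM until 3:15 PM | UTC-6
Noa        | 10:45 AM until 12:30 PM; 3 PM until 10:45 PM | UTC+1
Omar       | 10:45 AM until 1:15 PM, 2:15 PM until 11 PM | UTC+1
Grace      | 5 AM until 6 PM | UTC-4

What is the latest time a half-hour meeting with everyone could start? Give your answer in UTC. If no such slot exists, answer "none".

20:30

Sven in UTC: 07:00-14:15, 14:45-21:00 (add 6h to convert from UTC-6).
Xiulan in UTC: 09:45-15:00, 16:30-21:15 (add 6h to convert from UTC-6).
Noa in UTC: 09:45-11:30, 14:00-21:45 (subtract 1h to convert from UTC+1).
Omar in UTC: 09:45-12:15, 13:15-22:00 (subtract 1h to convert from UTC+1).
Grace in UTC: 09:00-22:00 (add 4h to convert from UTC-4).
Sven ∩ Xiulan: 09:45-14:15, 14:45-15:00, 16:30-21:00.
Sven ∩ Xiulan ∩ Noa: 09:45-11:30, 14:00-14:15, 14:45-15:00, 16:30-21:00.
Sven ∩ Xiulan ∩ Noa ∩ Omar: 09:45-11:30, 14:00-14:15, 14:45-15:00, 16:30-21:00.
Sven ∩ Xiulan ∩ Noa ∩ Omar ∩ Grace: 09:45-11:30, 14:00-14:15, 14:45-15:00, 16:30-21:00.
The last common window of at least 30 minutes is 16:30-21:00; a 30-minute meeting can start as late as 20:30 and still end by 21:00.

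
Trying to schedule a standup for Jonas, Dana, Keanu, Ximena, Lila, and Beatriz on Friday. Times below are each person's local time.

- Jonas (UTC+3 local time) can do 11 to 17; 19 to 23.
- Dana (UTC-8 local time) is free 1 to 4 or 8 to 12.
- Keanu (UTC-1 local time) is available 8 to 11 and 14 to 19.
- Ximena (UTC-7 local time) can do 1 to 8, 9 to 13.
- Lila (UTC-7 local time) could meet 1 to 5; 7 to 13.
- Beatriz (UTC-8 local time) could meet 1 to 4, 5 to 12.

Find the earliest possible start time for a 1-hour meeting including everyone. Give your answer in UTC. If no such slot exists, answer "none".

Jonas in UTC: 08:00-14:00, 16:00-20:00 (subtract 3h to convert from UTC+3).
Dana in UTC: 09:00-12:00, 16:00-20:00 (add 8h to convert from UTC-8).
Keanu in UTC: 09:00-12:00, 15:00-20:00 (add 1h to convert from UTC-1).
Ximena in UTC: 08:00-15:00, 16:00-20:00 (add 7h to convert from UTC-7).
Lila in UTC: 08:00-12:00, 14:00-20:00 (add 7h to convert from UTC-7).
Beatriz in UTC: 09:00-12:00, 13:00-20:00 (add 8h to convert from UTC-8).
Jonas ∩ Dana: 09:00-12:00, 16:00-20:00.
Jonas ∩ Dana ∩ Keanu: 09:00-12:00, 16:00-20:00.
Jonas ∩ Dana ∩ Keanu ∩ Ximena: 09:00-12:00, 16:00-20:00.
Jonas ∩ Dana ∩ Keanu ∩ Ximena ∩ Lila: 09:00-12:00, 16:00-20:00.
Jonas ∩ Dana ∩ Keanu ∩ Ximena ∩ Lila ∩ Beatriz: 09:00-12:00, 16:00-20:00.
The first common window of at least 60 minutes is 09:00-12:00, so the earliest start is 09:00.

09:00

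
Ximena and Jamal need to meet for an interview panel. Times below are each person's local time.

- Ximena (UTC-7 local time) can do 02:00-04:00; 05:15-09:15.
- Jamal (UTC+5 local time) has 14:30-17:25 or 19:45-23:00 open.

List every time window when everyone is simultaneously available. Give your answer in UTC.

Ximena in UTC: 09:00-11:00, 12:15-16:15 (add 7h to convert from UTC-7).
Jamal in UTC: 09:30-12:25, 14:45-18:00 (subtract 5h to convert from UTC+5).
Ximena ∩ Jamal: 09:30-11:00, 12:15-12:25, 14:45-16:15.
So the common availability across everyone is 09:30-11:00, 12:15-12:25, 14:45-16:15.

09:30-11:00, 12:15-12:25, 14:45-16:15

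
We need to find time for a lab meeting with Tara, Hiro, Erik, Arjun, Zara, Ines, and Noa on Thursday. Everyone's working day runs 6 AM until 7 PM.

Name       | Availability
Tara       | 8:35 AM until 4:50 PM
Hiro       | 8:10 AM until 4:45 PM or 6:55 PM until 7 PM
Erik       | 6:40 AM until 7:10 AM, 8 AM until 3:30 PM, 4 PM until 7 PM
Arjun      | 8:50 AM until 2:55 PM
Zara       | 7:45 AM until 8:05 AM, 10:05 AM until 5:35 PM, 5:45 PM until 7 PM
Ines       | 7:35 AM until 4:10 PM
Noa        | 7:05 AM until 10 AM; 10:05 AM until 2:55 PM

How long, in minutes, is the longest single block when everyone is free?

290

Tara ∩ Hiro: 08:35-16:45.
Tara ∩ Hiro ∩ Erik: 08:35-15:30, 16:00-16:45.
Tara ∩ Hiro ∩ Erik ∩ Arjun: 08:50-14:55.
Tara ∩ Hiro ∩ Erik ∩ Arjun ∩ Zara: 10:05-14:55.
Tara ∩ Hiro ∩ Erik ∩ Arjun ∩ Zara ∩ Ines: 10:05-14:55.
Tara ∩ Hiro ∩ Erik ∩ Arjun ∩ Zara ∩ Ines ∩ Noa: 10:05-14:55.
The longest is 10:05-14:55 at 290 minutes.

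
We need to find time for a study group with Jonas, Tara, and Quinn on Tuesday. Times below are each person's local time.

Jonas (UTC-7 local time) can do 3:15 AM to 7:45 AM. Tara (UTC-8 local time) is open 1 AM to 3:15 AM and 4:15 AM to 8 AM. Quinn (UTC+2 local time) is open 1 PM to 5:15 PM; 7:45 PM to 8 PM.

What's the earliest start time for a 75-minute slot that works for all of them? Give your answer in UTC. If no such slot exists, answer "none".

Jonas in UTC: 10:15-14:45 (add 7h to convert from UTC-7).
Tara in UTC: 09:00-11:15, 12:15-16:00 (add 8h to convert from UTC-8).
Quinn in UTC: 11:00-15:15, 17:45-18:00 (subtract 2h to convert from UTC+2).
Jonas ∩ Tara: 10:15-11:15, 12:15-14:45.
Jonas ∩ Tara ∩ Quinn: 11:00-11:15, 12:15-14:45.
The first common window of at least 75 minutes is 12:15-14:45, so the earliest start is 12:15.

12:15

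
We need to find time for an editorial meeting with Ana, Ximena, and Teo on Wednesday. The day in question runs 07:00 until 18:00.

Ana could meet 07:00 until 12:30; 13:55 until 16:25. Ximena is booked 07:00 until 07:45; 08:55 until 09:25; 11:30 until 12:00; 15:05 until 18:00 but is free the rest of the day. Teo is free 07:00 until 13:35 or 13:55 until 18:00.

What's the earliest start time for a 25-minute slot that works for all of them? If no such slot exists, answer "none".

07:45

Ana free: 07:00-12:30, 13:55-16:25.
Ximena free: 07:45-08:55, 09:25-11:30, 12:00-15:05 (invert busy blocks within the working day).
Teo free: 07:00-13:35, 13:55-18:00.
Ana ∩ Ximena: 07:45-08:55, 09:25-11:30, 12:00-12:30, 13:55-15:05.
Ana ∩ Ximena ∩ Teo: 07:45-08:55, 09:25-11:30, 12:00-12:30, 13:55-15:05.
Those are the intersection windows.
The first common window of at least 25 minutes is 07:45-08:55, so the earliest start is 07:45.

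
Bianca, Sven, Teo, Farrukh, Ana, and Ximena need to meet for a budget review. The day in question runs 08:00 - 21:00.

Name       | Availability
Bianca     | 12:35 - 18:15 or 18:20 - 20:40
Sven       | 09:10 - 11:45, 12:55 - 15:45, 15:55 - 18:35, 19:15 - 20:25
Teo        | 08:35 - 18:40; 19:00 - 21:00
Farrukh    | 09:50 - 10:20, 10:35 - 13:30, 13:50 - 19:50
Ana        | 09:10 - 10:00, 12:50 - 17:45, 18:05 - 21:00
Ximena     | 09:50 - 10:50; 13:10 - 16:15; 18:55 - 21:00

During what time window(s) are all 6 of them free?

Bianca ∩ Sven: 12:55-15:45, 15:55-18:15, 18:20-18:35, 19:15-20:25.
Bianca ∩ Sven ∩ Teo: 12:55-15:45, 15:55-18:15, 18:20-18:35, 19:15-20:25.
Bianca ∩ Sven ∩ Teo ∩ Farrukh: 12:55-13:30, 13:50-15:45, 15:55-18:15, 18:20-18:35, 19:15-19:50.
Bianca ∩ Sven ∩ Teo ∩ Farrukh ∩ Ana: 12:55-13:30, 13:50-15:45, 15:55-17:45, 18:05-18:15, 18:20-18:35, 19:15-19:50.
Bianca ∩ Sven ∩ Teo ∩ Farrukh ∩ Ana ∩ Ximena: 13:10-13:30, 13:50-15:45, 15:55-16:15, 19:15-19:50.
Those are the intersection windows.

13:10-13:30, 13:50-15:45, 15:55-16:15, 19:15-19:50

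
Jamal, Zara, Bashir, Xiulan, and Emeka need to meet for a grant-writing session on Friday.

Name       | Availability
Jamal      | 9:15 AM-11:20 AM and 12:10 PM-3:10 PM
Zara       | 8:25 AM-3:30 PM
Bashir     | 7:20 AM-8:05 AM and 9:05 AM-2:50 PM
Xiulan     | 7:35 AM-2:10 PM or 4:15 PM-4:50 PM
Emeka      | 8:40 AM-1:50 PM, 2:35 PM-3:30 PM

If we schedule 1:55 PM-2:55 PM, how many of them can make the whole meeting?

2

Jamal and Zara can make the full 13:55-14:55 slot — that's 2.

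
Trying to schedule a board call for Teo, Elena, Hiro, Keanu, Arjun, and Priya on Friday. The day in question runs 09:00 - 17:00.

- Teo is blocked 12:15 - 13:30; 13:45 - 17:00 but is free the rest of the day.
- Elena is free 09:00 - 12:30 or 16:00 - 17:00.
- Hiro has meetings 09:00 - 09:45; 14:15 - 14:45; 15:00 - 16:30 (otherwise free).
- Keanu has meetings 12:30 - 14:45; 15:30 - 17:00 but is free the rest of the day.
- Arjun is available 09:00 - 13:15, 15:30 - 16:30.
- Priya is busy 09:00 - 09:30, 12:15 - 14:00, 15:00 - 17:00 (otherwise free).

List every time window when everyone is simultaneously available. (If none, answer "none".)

09:45-12:15

Teo free: 09:00-12:15, 13:30-13:45 (invert busy blocks within the working day).
Elena free: 09:00-12:30, 16:00-17:00.
Hiro free: 09:45-14:15, 14:45-15:00, 16:30-17:00 (invert busy blocks within the working day).
Keanu free: 09:00-12:30, 14:45-15:30 (invert busy blocks within the working day).
Arjun free: 09:00-13:15, 15:30-16:30.
Priya free: 09:30-12:15, 14:00-15:00 (invert busy blocks within the working day).
Teo ∩ Elena: 09:00-12:15.
Teo ∩ Elena ∩ Hiro: 09:45-12:15.
Teo ∩ Elena ∩ Hiro ∩ Keanu: 09:45-12:15.
Teo ∩ Elena ∩ Hiro ∩ Keanu ∩ Arjun: 09:45-12:15.
Teo ∩ Elena ∩ Hiro ∩ Keanu ∩ Arjun ∩ Priya: 09:45-12:15.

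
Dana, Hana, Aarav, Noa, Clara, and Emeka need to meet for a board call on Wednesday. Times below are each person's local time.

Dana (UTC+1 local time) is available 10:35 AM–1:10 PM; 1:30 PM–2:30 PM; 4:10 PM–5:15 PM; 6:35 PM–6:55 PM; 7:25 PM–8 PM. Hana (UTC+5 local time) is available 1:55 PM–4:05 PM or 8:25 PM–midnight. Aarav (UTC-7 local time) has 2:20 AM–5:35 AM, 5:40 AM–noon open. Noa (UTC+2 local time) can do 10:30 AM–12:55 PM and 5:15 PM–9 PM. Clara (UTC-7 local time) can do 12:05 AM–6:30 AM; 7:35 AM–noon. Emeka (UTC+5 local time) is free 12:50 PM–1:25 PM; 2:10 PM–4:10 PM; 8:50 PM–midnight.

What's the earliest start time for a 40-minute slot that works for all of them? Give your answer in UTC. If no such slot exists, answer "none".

Dana in UTC: 09:35-12:10, 12:30-13:30, 15:10-16:15, 17:35-17:55, 18:25-19:00 (subtract 1h to convert from UTC+1).
Hana in UTC: 08:55-11:05, 15:25-19:00 (subtract 5h to convert from UTC+5).
Aarav in UTC: 09:20-12:35, 12:40-19:00 (add 7h to convert from UTC-7).
Noa in UTC: 08:30-10:55, 15:15-19:00 (subtract 2h to convert from UTC+2).
Clara in UTC: 07:05-13:30, 14:35-19:00 (add 7h to convert from UTC-7).
Emeka in UTC: 07:50-08:25, 09:10-11:10, 15:50-19:00 (subtract 5h to convert from UTC+5).
Dana ∩ Hana: 09:35-11:05, 15:25-16:15, 17:35-17:55, 18:25-19:00.
Dana ∩ Hana ∩ Aarav: 09:35-11:05, 15:25-16:15, 17:35-17:55, 18:25-19:00.
Dana ∩ Hana ∩ Aarav ∩ Noa: 09:35-10:55, 15:25-16:15, 17:35-17:55, 18:25-19:00.
Dana ∩ Hana ∩ Aarav ∩ Noa ∩ Clara: 09:35-10:55, 15:25-16:15, 17:35-17:55, 18:25-19:00.
Dana ∩ Hana ∩ Aarav ∩ Noa ∩ Clara ∩ Emeka: 09:35-10:55, 15:50-16:15, 17:35-17:55, 18:25-19:00.
The first common window of at least 40 minutes is 09:35-10:55, so the earliest start is 09:35.

09:35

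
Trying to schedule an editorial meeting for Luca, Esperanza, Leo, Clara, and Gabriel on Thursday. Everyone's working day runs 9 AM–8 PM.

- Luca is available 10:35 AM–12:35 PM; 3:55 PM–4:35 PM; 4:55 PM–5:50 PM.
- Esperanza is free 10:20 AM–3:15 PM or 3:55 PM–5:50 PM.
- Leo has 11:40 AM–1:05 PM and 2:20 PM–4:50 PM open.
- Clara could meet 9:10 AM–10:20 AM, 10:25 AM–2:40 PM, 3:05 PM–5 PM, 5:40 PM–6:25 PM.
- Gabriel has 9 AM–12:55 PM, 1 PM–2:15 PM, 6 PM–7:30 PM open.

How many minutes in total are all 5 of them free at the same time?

Luca ∩ Esperanza: 10:35-12:35, 15:55-16:35, 16:55-17:50.
Luca ∩ Esperanza ∩ Leo: 11:40-12:35, 15:55-16:35.
Luca ∩ Esperanza ∩ Leo ∩ Clara: 11:40-12:35, 15:55-16:35.
Luca ∩ Esperanza ∩ Leo ∩ Clara ∩ Gabriel: 11:40-12:35.
That's a single block of 55 minutes.

55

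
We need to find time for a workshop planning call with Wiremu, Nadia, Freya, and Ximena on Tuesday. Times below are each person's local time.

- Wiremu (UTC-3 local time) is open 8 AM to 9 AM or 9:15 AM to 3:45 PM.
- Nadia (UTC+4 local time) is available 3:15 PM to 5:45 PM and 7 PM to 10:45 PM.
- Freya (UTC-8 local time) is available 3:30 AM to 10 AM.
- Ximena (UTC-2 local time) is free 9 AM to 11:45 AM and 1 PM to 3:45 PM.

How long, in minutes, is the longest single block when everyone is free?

Wiremu in UTC: 11:00-12:00, 12:15-18:45 (add 3h to convert from UTC-3).
Nadia in UTC: 11:15-13:45, 15:00-18:45 (subtract 4h to convert from UTC+4).
Freya in UTC: 11:30-18:00 (add 8h to convert from UTC-8).
Ximena in UTC: 11:00-13:45, 15:00-17:45 (add 2h to convert from UTC-2).
Wiremu ∩ Nadia: 11:15-12:00, 12:15-13:45, 15:00-18:45.
Wiremu ∩ Nadia ∩ Freya: 11:30-12:00, 12:15-13:45, 15:00-18:00.
Wiremu ∩ Nadia ∩ Freya ∩ Ximena: 11:30-12:00, 12:15-13:45, 15:00-17:45.
Those are the intersection windows.
The longest is 15:00-17:45 at 165 minutes.

165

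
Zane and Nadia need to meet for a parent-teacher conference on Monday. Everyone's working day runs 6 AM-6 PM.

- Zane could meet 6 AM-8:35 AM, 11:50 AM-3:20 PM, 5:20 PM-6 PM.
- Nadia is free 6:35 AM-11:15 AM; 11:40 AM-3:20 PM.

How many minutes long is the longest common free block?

Zane ∩ Nadia: 06:35-08:35, 11:50-15:20.
The longest is 11:50-15:20 at 210 minutes.

210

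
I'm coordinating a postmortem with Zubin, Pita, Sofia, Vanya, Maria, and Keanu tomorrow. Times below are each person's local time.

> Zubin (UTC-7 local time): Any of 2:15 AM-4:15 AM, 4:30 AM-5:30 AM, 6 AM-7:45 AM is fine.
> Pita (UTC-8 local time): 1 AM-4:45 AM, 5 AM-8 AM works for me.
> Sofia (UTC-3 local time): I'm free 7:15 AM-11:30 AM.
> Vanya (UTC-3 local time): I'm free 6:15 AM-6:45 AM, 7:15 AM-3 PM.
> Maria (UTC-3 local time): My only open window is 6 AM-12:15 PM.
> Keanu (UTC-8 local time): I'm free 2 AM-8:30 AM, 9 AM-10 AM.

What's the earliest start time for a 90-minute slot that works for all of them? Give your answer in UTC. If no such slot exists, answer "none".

Zubin in UTC: 09:15-11:15, 11:30-12:30, 13:00-14:45 (add 7h to convert from UTC-7).
Pita in UTC: 09:00-12:45, 13:00-16:00 (add 8h to convert from UTC-8).
Sofia in UTC: 10:15-14:30 (add 3h to convert from UTC-3).
Vanya in UTC: 09:15-09:45, 10:15-18:00 (add 3h to convert from UTC-3).
Maria in UTC: 09:00-15:15 (add 3h to convert from UTC-3).
Keanu in UTC: 10:00-16:30, 17:00-18:00 (add 8h to convert from UTC-8).
Zubin ∩ Pita: 09:15-11:15, 11:30-12:30, 13:00-14:45.
Zubin ∩ Pita ∩ Sofia: 10:15-11:15, 11:30-12:30, 13:00-14:30.
Zubin ∩ Pita ∩ Sofia ∩ Vanya: 10:15-11:15, 11:30-12:30, 13:00-14:30.
Zubin ∩ Pita ∩ Sofia ∩ Vanya ∩ Maria: 10:15-11:15, 11:30-12:30, 13:00-14:30.
Zubin ∩ Pita ∩ Sofia ∩ Vanya ∩ Maria ∩ Keanu: 10:15-11:15, 11:30-12:30, 13:00-14:30.
Those are the intersection windows.
The first common window of at least 90 minutes is 13:00-14:30, so the earliest start is 13:00.

13:00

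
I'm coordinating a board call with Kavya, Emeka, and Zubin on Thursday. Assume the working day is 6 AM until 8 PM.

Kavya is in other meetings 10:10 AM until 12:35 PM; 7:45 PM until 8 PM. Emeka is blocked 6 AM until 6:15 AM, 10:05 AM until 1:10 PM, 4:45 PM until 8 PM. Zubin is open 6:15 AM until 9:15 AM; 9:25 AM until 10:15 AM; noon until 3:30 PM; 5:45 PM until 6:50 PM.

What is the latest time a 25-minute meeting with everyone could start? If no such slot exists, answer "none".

Kavya free: 06:00-10:10, 12:35-19:45 (invert busy blocks within the working day).
Emeka free: 06:15-10:05, 13:10-16:45 (invert busy blocks within the working day).
Zubin free: 06:15-09:15, 09:25-10:15, 12:00-15:30, 17:45-18:50.
Kavya ∩ Emeka: 06:15-10:05, 13:10-16:45.
Kavya ∩ Emeka ∩ Zubin: 06:15-09:15, 09:25-10:05, 13:10-15:30.
The last common window of at least 25 minutes is 13:10-15:30; a 25-minute meeting can start as late as 15:05 and still end by 15:30.

15:05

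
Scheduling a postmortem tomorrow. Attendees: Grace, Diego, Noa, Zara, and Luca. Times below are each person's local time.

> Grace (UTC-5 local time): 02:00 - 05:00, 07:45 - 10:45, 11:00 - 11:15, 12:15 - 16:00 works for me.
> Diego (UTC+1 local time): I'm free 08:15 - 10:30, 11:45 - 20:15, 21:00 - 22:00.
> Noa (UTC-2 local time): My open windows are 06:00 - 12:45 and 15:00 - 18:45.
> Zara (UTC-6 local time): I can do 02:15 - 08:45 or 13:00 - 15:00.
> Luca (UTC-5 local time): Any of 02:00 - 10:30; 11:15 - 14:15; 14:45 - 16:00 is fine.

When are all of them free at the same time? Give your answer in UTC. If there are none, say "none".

08:15-09:30, 12:45-14:45, 19:00-19:15, 20:00-20:45

Grace in UTC: 07:00-10:00, 12:45-15:45, 16:00-16:15, 17:15-21:00 (add 5h to convert from UTC-5).
Diego in UTC: 07:15-09:30, 10:45-19:15, 20:00-21:00 (subtract 1h to convert from UTC+1).
Noa in UTC: 08:00-14:45, 17:00-20:45 (add 2h to convert from UTC-2).
Zara in UTC: 08:15-14:45, 19:00-21:00 (add 6h to convert from UTC-6).
Luca in UTC: 07:00-15:30, 16:15-19:15, 19:45-21:00 (add 5h to convert from UTC-5).
Grace ∩ Diego: 07:15-09:30, 12:45-15:45, 16:00-16:15, 17:15-19:15, 20:00-21:00.
Grace ∩ Diego ∩ Noa: 08:00-09:30, 12:45-14:45, 17:15-19:15, 20:00-20:45.
Grace ∩ Diego ∩ Noa ∩ Zara: 08:15-09:30, 12:45-14:45, 19:00-19:15, 20:00-20:45.
Grace ∩ Diego ∩ Noa ∩ Zara ∩ Luca: 08:15-09:30, 12:45-14:45, 19:00-19:15, 20:00-20:45.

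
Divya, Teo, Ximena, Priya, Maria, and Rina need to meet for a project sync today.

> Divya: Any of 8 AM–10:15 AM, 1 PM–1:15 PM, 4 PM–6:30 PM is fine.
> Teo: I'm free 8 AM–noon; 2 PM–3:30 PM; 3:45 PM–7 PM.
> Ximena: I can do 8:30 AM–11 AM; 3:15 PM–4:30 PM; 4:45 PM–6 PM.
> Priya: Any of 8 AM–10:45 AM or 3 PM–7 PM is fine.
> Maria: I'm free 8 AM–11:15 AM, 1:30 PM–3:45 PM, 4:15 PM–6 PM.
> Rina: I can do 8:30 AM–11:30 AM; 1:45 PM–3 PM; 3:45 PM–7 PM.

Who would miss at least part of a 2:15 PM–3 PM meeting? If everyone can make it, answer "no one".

Divya: not fully free for 14:15-15:00. Teo: free for 14:15-15:00. Ximena: not fully free for 14:15-15:00. Priya: not fully free for 14:15-15:00. Maria: free for 14:15-15:00. Rina: free for 14:15-15:00.

Divya, Priya, Ximena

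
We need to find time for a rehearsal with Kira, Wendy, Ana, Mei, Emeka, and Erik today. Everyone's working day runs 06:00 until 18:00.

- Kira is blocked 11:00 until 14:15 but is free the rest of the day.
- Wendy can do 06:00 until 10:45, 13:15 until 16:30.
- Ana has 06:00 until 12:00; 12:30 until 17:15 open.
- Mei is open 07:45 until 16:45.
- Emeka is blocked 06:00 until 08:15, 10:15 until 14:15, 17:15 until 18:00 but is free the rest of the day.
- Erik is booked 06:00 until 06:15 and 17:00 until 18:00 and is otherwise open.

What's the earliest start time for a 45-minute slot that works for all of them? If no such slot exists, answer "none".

Kira free: 06:00-11:00, 14:15-18:00 (invert busy blocks within the working day).
Wendy free: 06:00-10:45, 13:15-16:30.
Ana free: 06:00-12:00, 12:30-17:15.
Mei free: 07:45-16:45.
Emeka free: 08:15-10:15, 14:15-17:15 (invert busy blocks within the working day).
Erik free: 06:15-17:00 (invert busy blocks within the working day).
Kira ∩ Wendy: 06:00-10:45, 14:15-16:30.
Kira ∩ Wendy ∩ Ana: 06:00-10:45, 14:15-16:30.
Kira ∩ Wendy ∩ Ana ∩ Mei: 07:45-10:45, 14:15-16:30.
Kira ∩ Wendy ∩ Ana ∩ Mei ∩ Emeka: 08:15-10:15, 14:15-16:30.
Kira ∩ Wendy ∩ Ana ∩ Mei ∩ Emeka ∩ Erik: 08:15-10:15, 14:15-16:30.
The first common window of at least 45 minutes is 08:15-10:15, so the earliest start is 08:15.

08:15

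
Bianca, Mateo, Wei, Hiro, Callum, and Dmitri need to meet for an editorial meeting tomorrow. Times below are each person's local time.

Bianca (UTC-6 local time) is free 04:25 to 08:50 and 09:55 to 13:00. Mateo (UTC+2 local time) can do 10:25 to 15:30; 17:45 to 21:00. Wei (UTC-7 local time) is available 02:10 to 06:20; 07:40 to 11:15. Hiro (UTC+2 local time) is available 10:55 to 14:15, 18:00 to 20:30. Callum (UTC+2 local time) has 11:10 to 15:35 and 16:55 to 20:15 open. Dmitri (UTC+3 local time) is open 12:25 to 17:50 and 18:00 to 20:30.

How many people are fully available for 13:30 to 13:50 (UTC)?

Bianca in UTC: 10:25-14:50, 15:55-19:00 (add 6h to convert from UTC-6).
Mateo in UTC: 08:25-13:30, 15:45-19:00 (subtract 2h to convert from UTC+2).
Wei in UTC: 09:10-13:20, 14:40-18:15 (add 7h to convert from UTC-7).
Hiro in UTC: 08:55-12:15, 16:00-18:30 (subtract 2h to convert from UTC+2).
Callum in UTC: 09:10-13:35, 14:55-18:15 (subtract 2h to convert from UTC+2).
Dmitri in UTC: 09:25-14:50, 15:00-17:30 (subtract 3h to convert from UTC+3).
Bianca and Dmitri can make the full 13:30-13:50 slot — that's 2.

2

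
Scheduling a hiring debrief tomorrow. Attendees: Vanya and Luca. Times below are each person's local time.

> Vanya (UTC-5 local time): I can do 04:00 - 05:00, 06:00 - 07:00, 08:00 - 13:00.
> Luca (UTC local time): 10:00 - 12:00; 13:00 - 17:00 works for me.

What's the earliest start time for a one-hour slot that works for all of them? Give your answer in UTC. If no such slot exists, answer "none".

Vanya in UTC: 09:00-10:00, 11:00-12:00, 13:00-18:00 (add 5h to convert from UTC-5).
Luca in UTC: 10:00-12:00, 13:00-17:00.
Vanya ∩ Luca: 11:00-12:00, 13:00-17:00.
So the common availability across everyone is 11:00-12:00, 13:00-17:00.
The first common window of at least 60 minutes is 11:00-12:00, so the earliest start is 11:00.

11:00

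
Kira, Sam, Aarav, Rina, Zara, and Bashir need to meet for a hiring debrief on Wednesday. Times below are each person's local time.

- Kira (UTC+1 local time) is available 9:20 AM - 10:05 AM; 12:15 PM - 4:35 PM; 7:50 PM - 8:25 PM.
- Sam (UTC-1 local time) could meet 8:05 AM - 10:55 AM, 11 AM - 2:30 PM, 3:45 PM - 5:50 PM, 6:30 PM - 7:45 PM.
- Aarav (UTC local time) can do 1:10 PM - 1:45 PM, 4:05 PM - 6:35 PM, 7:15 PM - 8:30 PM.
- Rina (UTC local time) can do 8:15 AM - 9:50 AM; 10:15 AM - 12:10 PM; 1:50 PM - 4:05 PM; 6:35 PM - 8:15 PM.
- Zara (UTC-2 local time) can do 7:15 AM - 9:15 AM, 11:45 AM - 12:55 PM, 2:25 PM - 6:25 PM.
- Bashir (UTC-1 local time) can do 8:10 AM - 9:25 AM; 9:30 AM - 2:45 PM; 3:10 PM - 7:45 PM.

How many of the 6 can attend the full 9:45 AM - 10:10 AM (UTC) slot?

3

Kira in UTC: 08:20-09:05, 11:15-15:35, 18:50-19:25 (subtract 1h to convert from UTC+1).
Sam in UTC: 09:05-11:55, 12:00-15:30, 16:45-18:50, 19:30-20:45 (add 1h to convert from UTC-1).
Aarav in UTC: 13:10-13:45, 16:05-18:35, 19:15-20:30.
Rina in UTC: 08:15-09:50, 10:15-12:10, 13:50-16:05, 18:35-20:15.
Zara in UTC: 09:15-11:15, 13:45-14:55, 16:25-20:25 (add 2h to convert from UTC-2).
Bashir in UTC: 09:10-10:25, 10:30-15:45, 16:10-20:45 (add 1h to convert from UTC-1).
Sam, Zara, and Bashir can make the full 09:45-10:10 slot — that's 3.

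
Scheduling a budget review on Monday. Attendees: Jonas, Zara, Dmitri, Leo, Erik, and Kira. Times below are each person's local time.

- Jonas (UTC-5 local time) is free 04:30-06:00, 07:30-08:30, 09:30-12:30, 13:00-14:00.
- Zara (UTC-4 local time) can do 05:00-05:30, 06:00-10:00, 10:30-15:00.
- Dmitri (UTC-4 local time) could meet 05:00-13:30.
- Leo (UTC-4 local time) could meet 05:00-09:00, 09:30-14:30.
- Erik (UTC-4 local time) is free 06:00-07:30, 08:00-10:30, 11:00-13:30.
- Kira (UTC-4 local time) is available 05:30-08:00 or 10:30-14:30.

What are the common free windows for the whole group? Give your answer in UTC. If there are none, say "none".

10:00-11:00, 15:00-17:30

Jonas in UTC: 09:30-11:00, 12:30-13:30, 14:30-17:30, 18:00-19:00 (add 5h to convert from UTC-5).
Zara in UTC: 09:00-09:30, 10:00-14:00, 14:30-19:00 (add 4h to convert from UTC-4).
Dmitri in UTC: 09:00-17:30 (add 4h to convert from UTC-4).
Leo in UTC: 09:00-13:00, 13:30-18:30 (add 4h to convert from UTC-4).
Erik in UTC: 10:00-11:30, 12:00-14:30, 15:00-17:30 (add 4h to convert from UTC-4).
Kira in UTC: 09:30-12:00, 14:30-18:30 (add 4h to convert from UTC-4).
Jonas ∩ Zara: 10:00-11:00, 12:30-13:30, 14:30-17:30, 18:00-19:00.
Jonas ∩ Zara ∩ Dmitri: 10:00-11:00, 12:30-13:30, 14:30-17:30.
Jonas ∩ Zara ∩ Dmitri ∩ Leo: 10:00-11:00, 12:30-13:00, 14:30-17:30.
Jonas ∩ Zara ∩ Dmitri ∩ Leo ∩ Erik: 10:00-11:00, 12:30-13:00, 15:00-17:30.
Jonas ∩ Zara ∩ Dmitri ∩ Leo ∩ Erik ∩ Kira: 10:00-11:00, 15:00-17:30.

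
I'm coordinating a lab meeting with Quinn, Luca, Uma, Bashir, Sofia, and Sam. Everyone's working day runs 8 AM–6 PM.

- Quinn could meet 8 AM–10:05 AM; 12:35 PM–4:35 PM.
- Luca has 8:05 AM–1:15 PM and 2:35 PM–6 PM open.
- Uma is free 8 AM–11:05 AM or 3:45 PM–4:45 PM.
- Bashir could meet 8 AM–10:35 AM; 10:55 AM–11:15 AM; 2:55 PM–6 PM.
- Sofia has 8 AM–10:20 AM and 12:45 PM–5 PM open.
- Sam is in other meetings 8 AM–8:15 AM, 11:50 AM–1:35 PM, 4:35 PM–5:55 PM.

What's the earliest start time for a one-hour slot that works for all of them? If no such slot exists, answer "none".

Quinn free: 08:00-10:05, 12:35-16:35.
Luca free: 08:05-13:15, 14:35-18:00.
Uma free: 08:00-11:05, 15:45-16:45.
Bashir free: 08:00-10:35, 10:55-11:15, 14:55-18:00.
Sofia free: 08:00-10:20, 12:45-17:00.
Sam free: 08:15-11:50, 13:35-16:35, 17:55-18:00 (invert busy blocks within the working day).
Quinn ∩ Luca: 08:05-10:05, 12:35-13:15, 14:35-16:35.
Quinn ∩ Luca ∩ Uma: 08:05-10:05, 15:45-16:35.
Quinn ∩ Luca ∩ Uma ∩ Bashir: 08:05-10:05, 15:45-16:35.
Quinn ∩ Luca ∩ Uma ∩ Bashir ∩ Sofia: 08:05-10:05, 15:45-16:35.
Quinn ∩ Luca ∩ Uma ∩ Bashir ∩ Sofia ∩ Sam: 08:15-10:05, 15:45-16:35.
So the common availability across everyone is 08:15-10:05, 15:45-16:35.
The first common window of at least 60 minutes is 08:15-10:05, so the earliest start is 08:15.

08:15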